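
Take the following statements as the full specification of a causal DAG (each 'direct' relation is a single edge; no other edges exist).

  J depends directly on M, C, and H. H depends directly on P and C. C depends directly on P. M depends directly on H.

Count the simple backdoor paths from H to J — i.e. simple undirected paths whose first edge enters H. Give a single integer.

A backdoor path from H to J is any simple undirected path whose first edge points into H (i.e. leaves H via a parent).
Parents of H: {C, P}.
Enumerating:
  P1: H <- P -> C -> J
  P2: H <- C -> J
That exhausts the simple backdoor paths. Count: 2.

2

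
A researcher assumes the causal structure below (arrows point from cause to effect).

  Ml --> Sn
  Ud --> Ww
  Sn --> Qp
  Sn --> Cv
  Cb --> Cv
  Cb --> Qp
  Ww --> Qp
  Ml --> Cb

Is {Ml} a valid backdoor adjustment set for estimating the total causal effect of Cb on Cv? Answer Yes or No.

Yes

Backdoor paths from Cb to Cv (paths whose first edge points into Cb):
  P1: Cb <- Ml -> Sn -> Cv
Condition 1 (no descendant of Cb in the set): holds — descendants of Cb are {Cv, Qp}; none are in {Ml}.
Condition 2 (every backdoor path blocked by {Ml}):
  P1: blocked at fork node Ml ∈ conditioning set.
{Ml} satisfies the backdoor criterion.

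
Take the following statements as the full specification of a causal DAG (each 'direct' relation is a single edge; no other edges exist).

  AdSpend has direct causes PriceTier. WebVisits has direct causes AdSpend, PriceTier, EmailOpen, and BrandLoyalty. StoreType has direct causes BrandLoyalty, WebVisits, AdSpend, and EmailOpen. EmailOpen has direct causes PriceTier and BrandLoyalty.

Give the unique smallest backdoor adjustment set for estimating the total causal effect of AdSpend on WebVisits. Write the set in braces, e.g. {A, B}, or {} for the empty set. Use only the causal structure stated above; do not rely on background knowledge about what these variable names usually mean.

{PriceTier}

Variables eligible for adjustment (non-descendants of AdSpend, excluding AdSpend and WebVisits): {BrandLoyalty, EmailOpen, PriceTier}.
Backdoor paths from AdSpend to WebVisits:
  P1: AdSpend <- PriceTier -> EmailOpen <- BrandLoyalty -> WebVisits
  P2: AdSpend <- PriceTier -> EmailOpen <- BrandLoyalty -> StoreType <- WebVisits
  P3: AdSpend <- PriceTier -> EmailOpen -> WebVisits
  P4: AdSpend <- PriceTier -> EmailOpen -> StoreType <- BrandLoyalty -> WebVisits
  P5: AdSpend <- PriceTier -> EmailOpen -> StoreType <- WebVisits
  P6: AdSpend <- PriceTier -> WebVisits
The empty set is not sufficient: P3 (AdSpend <- PriceTier -> EmailOpen -> WebVisits) has no collider blocking it and no conditioned non-collider, so it is open.
Try {PriceTier}:
  P1: blocked at fork node PriceTier ∈ conditioning set.
  P2: blocked at fork node PriceTier ∈ conditioning set.
  P3: blocked at fork node PriceTier ∈ conditioning set.
  P4: blocked at fork node PriceTier ∈ conditioning set.
  P5: blocked at fork node PriceTier ∈ conditioning set.
  P6: blocked at fork node PriceTier ∈ conditioning set.
{PriceTier} contains no descendant of AdSpend and blocks every backdoor path.
No other singleton works — e.g. {BrandLoyalty} leaves P3 open — so {PriceTier} is the unique smallest valid adjustment set.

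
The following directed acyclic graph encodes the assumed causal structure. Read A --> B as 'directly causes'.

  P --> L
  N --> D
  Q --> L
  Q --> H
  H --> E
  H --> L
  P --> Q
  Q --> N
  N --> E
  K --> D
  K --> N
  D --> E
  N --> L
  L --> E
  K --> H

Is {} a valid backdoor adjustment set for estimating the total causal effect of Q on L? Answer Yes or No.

No

Backdoor paths from Q to L (paths whose first edge points into Q):
  P1: Q <- P -> L
Condition 1 (no descendant of Q in the set): holds — descendants of Q are {D, E, H, L, N}; none are in {}.
Condition 2 (every backdoor path blocked by {}):
  P1: open — no interior node is in the conditioning set.
{} does not satisfy the backdoor criterion.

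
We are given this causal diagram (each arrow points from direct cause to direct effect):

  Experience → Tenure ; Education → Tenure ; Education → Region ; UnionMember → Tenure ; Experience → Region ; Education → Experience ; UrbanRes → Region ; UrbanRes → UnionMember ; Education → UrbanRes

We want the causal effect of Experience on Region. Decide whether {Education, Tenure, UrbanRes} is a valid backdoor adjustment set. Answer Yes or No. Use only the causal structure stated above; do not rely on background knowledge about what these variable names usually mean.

No

Backdoor paths from Experience to Region (paths whose first edge points into Experience):
  P1: Experience <- Education -> UrbanRes -> Region
  P2: Experience <- Education -> Tenure <- UnionMember <- UrbanRes -> Region
  P3: Experience <- Education -> Region
Condition 1 (no descendant of Experience in the set): FAILS — Tenure is a descendant of Experience.
Condition 2 (every backdoor path blocked by {Education, Tenure, UrbanRes}):
  P1: blocked at fork node Education ∈ conditioning set.
  P2: blocked at fork node Education ∈ conditioning set.
  P3: blocked at fork node Education ∈ conditioning set.
{Education, Tenure, UrbanRes} does not satisfy the backdoor criterion.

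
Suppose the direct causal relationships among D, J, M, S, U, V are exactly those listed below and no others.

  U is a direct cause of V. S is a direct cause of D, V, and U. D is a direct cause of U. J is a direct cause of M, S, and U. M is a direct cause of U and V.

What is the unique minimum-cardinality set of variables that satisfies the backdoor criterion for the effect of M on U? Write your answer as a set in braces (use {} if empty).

Variables eligible for adjustment (non-descendants of M, excluding M and U): {D, J, S}.
Backdoor paths from M to U:
  P1: M <- J -> S -> D -> U
  P2: M <- J -> S -> U
  P3: M <- J -> S -> V <- U
  P4: M <- J -> U
The empty set is not sufficient: P1 (M <- J -> S -> D -> U) has no collider blocking it and no conditioned non-collider, so it is open.
Try {J}:
  P1: blocked at fork node J ∈ conditioning set.
  P2: blocked at fork node J ∈ conditioning set.
  P3: blocked at fork node J ∈ conditioning set.
  P4: blocked at fork node J ∈ conditioning set.
{J} contains no descendant of M and blocks every backdoor path.
No other singleton works — e.g. {S} leaves P4 open — so {J} is the unique smallest valid adjustment set.

{J}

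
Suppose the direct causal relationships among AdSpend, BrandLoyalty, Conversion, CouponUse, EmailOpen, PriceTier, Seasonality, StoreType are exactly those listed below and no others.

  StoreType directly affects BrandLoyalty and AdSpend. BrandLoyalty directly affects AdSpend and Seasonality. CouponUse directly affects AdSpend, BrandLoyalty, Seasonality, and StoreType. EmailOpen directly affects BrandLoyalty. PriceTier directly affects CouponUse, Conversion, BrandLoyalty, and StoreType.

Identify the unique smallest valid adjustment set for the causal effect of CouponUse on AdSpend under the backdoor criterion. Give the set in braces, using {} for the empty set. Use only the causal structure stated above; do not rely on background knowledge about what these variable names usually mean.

{PriceTier}

Variables eligible for adjustment (non-descendants of CouponUse, excluding CouponUse and AdSpend): {Conversion, EmailOpen, PriceTier}.
Backdoor paths from CouponUse to AdSpend:
  P1: CouponUse <- PriceTier -> StoreType -> BrandLoyalty -> AdSpend
  P2: CouponUse <- PriceTier -> StoreType -> AdSpend
  P3: CouponUse <- PriceTier -> BrandLoyalty <- StoreType -> AdSpend
  P4: CouponUse <- PriceTier -> BrandLoyalty -> AdSpend
The empty set is not sufficient: P1 (CouponUse <- PriceTier -> StoreType -> BrandLoyalty -> AdSpend) has no collider blocking it and no conditioned non-collider, so it is open.
Try {PriceTier}:
  P1: blocked at fork node PriceTier ∈ conditioning set.
  P2: blocked at fork node PriceTier ∈ conditioning set.
  P3: blocked at fork node PriceTier ∈ conditioning set.
  P4: blocked at fork node PriceTier ∈ conditioning set.
{PriceTier} contains no descendant of CouponUse and blocks every backdoor path.
No other singleton works — e.g. {EmailOpen} leaves P1 open — so {PriceTier} is the unique smallest valid adjustment set.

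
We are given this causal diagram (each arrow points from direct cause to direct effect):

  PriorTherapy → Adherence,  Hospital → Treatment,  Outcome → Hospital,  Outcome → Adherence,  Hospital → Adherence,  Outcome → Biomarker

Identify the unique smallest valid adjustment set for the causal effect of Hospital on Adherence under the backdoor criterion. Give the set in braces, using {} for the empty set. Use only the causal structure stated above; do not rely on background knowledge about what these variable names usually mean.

Variables eligible for adjustment (non-descendants of Hospital, excluding Hospital and Adherence): {Biomarker, Outcome, PriorTherapy}.
Backdoor paths from Hospital to Adherence:
  P1: Hospital <- Outcome -> Adherence
The empty set is not sufficient: P1 (Hospital <- Outcome -> Adherence) has no collider blocking it and no conditioned non-collider, so it is open.
Try {Outcome}:
  P1: blocked at fork node Outcome ∈ conditioning set.
{Outcome} contains no descendant of Hospital and blocks every backdoor path.
No other singleton works — e.g. {PriorTherapy} leaves P1 open — so {Outcome} is the unique smallest valid adjustment set.

{Outcome}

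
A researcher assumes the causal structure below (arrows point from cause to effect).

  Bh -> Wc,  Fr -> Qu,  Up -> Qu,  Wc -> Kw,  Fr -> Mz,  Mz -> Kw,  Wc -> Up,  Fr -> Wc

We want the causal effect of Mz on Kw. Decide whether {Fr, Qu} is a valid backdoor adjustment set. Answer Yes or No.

Backdoor paths from Mz to Kw (paths whose first edge points into Mz):
  P1: Mz <- Fr -> Wc -> Kw
  P2: Mz <- Fr -> Qu <- Up <- Wc -> Kw
Condition 1 (no descendant of Mz in the set): holds — descendants of Mz are {Kw}; none are in {Fr, Qu}.
Condition 2 (every backdoor path blocked by {Fr, Qu}):
  P1: blocked at fork node Fr ∈ conditioning set.
  P2: blocked at fork node Fr ∈ conditioning set.
{Fr, Qu} satisfies the backdoor criterion.

Yes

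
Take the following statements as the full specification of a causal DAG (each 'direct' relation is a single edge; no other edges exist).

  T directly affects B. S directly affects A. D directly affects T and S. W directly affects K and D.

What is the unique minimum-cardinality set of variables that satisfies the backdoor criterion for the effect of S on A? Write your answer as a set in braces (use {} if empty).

{}

Variables eligible for adjustment (non-descendants of S, excluding S and A): {B, D, K, T, W}.
Backdoor paths from S to A:
  (none)
With no backdoor paths the empty set already satisfies the criterion, and it is trivially minimal.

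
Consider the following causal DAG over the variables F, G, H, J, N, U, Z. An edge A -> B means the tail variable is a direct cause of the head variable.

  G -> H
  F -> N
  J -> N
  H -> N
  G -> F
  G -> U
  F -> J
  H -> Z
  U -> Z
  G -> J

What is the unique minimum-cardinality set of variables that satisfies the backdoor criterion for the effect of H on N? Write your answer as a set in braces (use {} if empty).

{G}

Variables eligible for adjustment (non-descendants of H, excluding H and N): {F, G, J, U}.
Backdoor paths from H to N:
  P1: H <- G -> F -> J -> N
  P2: H <- G -> F -> N
  P3: H <- G -> J <- F -> N
  P4: H <- G -> J -> N
The empty set is not sufficient: P1 (H <- G -> F -> J -> N) has no collider blocking it and no conditioned non-collider, so it is open.
Try {G}:
  P1: blocked at fork node G ∈ conditioning set.
  P2: blocked at fork node G ∈ conditioning set.
  P3: blocked at fork node G ∈ conditioning set.
  P4: blocked at fork node G ∈ conditioning set.
{G} contains no descendant of H and blocks every backdoor path.
No other singleton works — e.g. {F} leaves P4 open — so {G} is the unique smallest valid adjustment set.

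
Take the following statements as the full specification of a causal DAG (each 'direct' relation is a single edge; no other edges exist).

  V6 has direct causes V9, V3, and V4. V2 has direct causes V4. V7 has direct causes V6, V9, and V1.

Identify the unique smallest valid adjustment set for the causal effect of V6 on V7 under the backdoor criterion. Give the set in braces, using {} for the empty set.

Variables eligible for adjustment (non-descendants of V6, excluding V6 and V7): {V1, V2, V3, V4, V9}.
Backdoor paths from V6 to V7:
  P1: V6 <- V9 -> V7
The empty set is not sufficient: P1 (V6 <- V9 -> V7) has no collider blocking it and no conditioned non-collider, so it is open.
Try {V9}:
  P1: blocked at fork node V9 ∈ conditioning set.
{V9} contains no descendant of V6 and blocks every backdoor path.
No other singleton works — e.g. {V1} leaves P1 open — so {V9} is the unique smallest valid adjustment set.

{V9}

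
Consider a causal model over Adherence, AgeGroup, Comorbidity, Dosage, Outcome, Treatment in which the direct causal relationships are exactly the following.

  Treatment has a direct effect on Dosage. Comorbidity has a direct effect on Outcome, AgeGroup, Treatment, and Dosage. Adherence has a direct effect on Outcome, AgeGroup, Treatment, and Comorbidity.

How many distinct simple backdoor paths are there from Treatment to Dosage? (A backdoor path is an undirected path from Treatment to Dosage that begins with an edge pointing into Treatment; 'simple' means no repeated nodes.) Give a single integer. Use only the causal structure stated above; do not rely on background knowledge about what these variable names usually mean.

A backdoor path from Treatment to Dosage is any simple undirected path whose first edge points into Treatment (i.e. leaves Treatment via a parent).
Parents of Treatment: {Adherence, Comorbidity}.
Enumerating:
  P1: Treatment <- Adherence -> Comorbidity -> Dosage
  P2: Treatment <- Adherence -> AgeGroup <- Comorbidity -> Dosage
  P3: Treatment <- Adherence -> Outcome <- Comorbidity -> Dosage
  P4: Treatment <- Comorbidity -> Dosage
That exhausts the simple backdoor paths. Count: 4.

4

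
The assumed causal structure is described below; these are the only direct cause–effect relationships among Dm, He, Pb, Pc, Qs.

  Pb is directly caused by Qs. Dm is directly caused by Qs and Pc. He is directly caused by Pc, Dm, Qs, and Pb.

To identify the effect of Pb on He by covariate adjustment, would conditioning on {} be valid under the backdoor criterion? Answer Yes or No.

No

Backdoor paths from Pb to He (paths whose first edge points into Pb):
  P1: Pb <- Qs -> Dm <- Pc -> He
  P2: Pb <- Qs -> Dm -> He
  P3: Pb <- Qs -> He
Condition 1 (no descendant of Pb in the set): holds — descendants of Pb are {He}; none are in {}.
Condition 2 (every backdoor path blocked by {}):
  P1: blocked at collider Dm (neither it nor any descendant is in the conditioning set).
  P2: open — no interior node is in the conditioning set.
  P3: open — no interior node is in the conditioning set.
{} does not satisfy the backdoor criterion.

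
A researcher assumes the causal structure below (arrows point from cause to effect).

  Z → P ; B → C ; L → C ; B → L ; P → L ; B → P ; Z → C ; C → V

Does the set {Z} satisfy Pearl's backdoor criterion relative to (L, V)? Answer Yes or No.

No

Backdoor paths from L to V (paths whose first edge points into L):
  P1: L <- B -> P <- Z -> C -> V
  P2: L <- B -> C -> V
  P3: L <- P <- B -> C -> V
  P4: L <- P <- Z -> C -> V
Condition 1 (no descendant of L in the set): holds — descendants of L are {C, V}; none are in {Z}.
Condition 2 (every backdoor path blocked by {Z}):
  P1: blocked at collider P (neither it nor any descendant is in the conditioning set).
  P2: open — no interior node is in the conditioning set.
  P3: open — no interior node is in the conditioning set.
  P4: blocked at fork node Z ∈ conditioning set.
{Z} does not satisfy the backdoor criterion.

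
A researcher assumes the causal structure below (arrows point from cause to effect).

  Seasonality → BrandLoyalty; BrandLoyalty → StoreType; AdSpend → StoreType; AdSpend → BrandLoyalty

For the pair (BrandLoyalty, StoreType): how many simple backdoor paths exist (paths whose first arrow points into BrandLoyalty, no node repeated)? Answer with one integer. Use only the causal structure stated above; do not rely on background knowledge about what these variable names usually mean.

1

A backdoor path from BrandLoyalty to StoreType is any simple undirected path whose first edge points into BrandLoyalty (i.e. leaves BrandLoyalty via a parent).
Parents of BrandLoyalty: {AdSpend, Seasonality}.
Enumerating:
  P1: BrandLoyalty <- AdSpend -> StoreType
That exhausts the simple backdoor paths. Count: 1.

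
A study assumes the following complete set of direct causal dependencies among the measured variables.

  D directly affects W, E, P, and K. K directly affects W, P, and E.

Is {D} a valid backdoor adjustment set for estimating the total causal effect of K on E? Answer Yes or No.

Yes

Backdoor paths from K to E (paths whose first edge points into K):
  P1: K <- D -> E
Condition 1 (no descendant of K in the set): holds — descendants of K are {E, P, W}; none are in {D}.
Condition 2 (every backdoor path blocked by {D}):
  P1: blocked at fork node D ∈ conditioning set.
{D} satisfies the backdoor criterion.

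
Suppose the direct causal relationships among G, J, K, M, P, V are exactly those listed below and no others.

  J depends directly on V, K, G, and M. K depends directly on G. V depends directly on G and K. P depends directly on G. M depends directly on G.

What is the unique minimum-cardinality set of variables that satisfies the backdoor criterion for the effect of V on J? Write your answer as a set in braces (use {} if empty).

{G, K}

Variables eligible for adjustment (non-descendants of V, excluding V and J): {G, K, M, P}.
Backdoor paths from V to J:
  P1: V <- G -> K -> J
  P2: V <- G -> M -> J
  P3: V <- G -> J
  P4: V <- K <- G -> M -> J
  P5: V <- K <- G -> J
  P6: V <- K -> J
The empty set is not sufficient: P1 (V <- G -> K -> J) has no collider blocking it and no conditioned non-collider, so it is open.
Try {G, K}:
  P1: blocked at fork node G ∈ conditioning set.
  P2: blocked at fork node G ∈ conditioning set.
  P3: blocked at fork node G ∈ conditioning set.
  P4: blocked at chain node K ∈ conditioning set.
  P5: blocked at chain node K ∈ conditioning set.
  P6: blocked at fork node K ∈ conditioning set.
{G, K} contains no descendant of V and blocks every backdoor path.
Every element of {G, K} is needed (dropping G leaves P2 open; dropping K leaves P6 open), so no proper subset is valid.
Among all size-2 subsets of the eligible variables, only {G, K} blocks every backdoor path, so it is the unique smallest valid adjustment set.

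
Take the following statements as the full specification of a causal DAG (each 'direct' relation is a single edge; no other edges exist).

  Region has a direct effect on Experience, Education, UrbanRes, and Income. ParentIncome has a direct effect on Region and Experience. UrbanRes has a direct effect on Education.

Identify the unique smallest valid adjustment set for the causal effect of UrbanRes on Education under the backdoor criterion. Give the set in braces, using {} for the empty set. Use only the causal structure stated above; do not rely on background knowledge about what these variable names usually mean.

Variables eligible for adjustment (non-descendants of UrbanRes, excluding UrbanRes and Education): {Experience, Income, ParentIncome, Region}.
Backdoor paths from UrbanRes to Education:
  P1: UrbanRes <- Region -> Education
The empty set is not sufficient: P1 (UrbanRes <- Region -> Education) has no collider blocking it and no conditioned non-collider, so it is open.
Try {Region}:
  P1: blocked at fork node Region ∈ conditioning set.
{Region} contains no descendant of UrbanRes and blocks every backdoor path.
No other singleton works — e.g. {ParentIncome} leaves P1 open — so {Region} is the unique smallest valid adjustment set.

{Region}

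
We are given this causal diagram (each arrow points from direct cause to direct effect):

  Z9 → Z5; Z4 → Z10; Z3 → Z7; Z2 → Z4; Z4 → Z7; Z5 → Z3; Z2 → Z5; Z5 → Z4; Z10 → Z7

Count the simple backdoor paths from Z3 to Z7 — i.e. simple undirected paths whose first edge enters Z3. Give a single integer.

4

A backdoor path from Z3 to Z7 is any simple undirected path whose first edge points into Z3 (i.e. leaves Z3 via a parent).
Parents of Z3: {Z5}.
Enumerating:
  P1: Z3 <- Z5 <- Z2 -> Z4 -> Z10 -> Z7
  P2: Z3 <- Z5 <- Z2 -> Z4 -> Z7
  P3: Z3 <- Z5 -> Z4 -> Z10 -> Z7
  P4: Z3 <- Z5 -> Z4 -> Z7
That exhausts the simple backdoor paths. Count: 4.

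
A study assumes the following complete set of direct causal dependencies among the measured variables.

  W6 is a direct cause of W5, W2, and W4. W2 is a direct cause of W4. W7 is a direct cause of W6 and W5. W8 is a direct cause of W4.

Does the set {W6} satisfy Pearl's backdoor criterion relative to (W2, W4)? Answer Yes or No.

Backdoor paths from W2 to W4 (paths whose first edge points into W2):
  P1: W2 <- W6 -> W4
Condition 1 (no descendant of W2 in the set): holds — descendants of W2 are {W4}; none are in {W6}.
Condition 2 (every backdoor path blocked by {W6}):
  P1: blocked at fork node W6 ∈ conditioning set.
{W6} satisfies the backdoor criterion.

Yes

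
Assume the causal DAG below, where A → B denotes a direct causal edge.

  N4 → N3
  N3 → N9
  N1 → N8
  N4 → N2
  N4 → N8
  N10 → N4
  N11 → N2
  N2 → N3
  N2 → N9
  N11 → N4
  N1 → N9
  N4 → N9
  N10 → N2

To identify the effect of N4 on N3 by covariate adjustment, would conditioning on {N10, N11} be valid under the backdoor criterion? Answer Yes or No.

Yes

Backdoor paths from N4 to N3 (paths whose first edge points into N4):
  P1: N4 <- N10 -> N2 -> N3
  P2: N4 <- N10 -> N2 -> N9 <- N3
  P3: N4 <- N11 -> N2 -> N3
  P4: N4 <- N11 -> N2 -> N9 <- N3
Condition 1 (no descendant of N4 in the set): holds — descendants of N4 are {N2, N3, N8, N9}; none are in {N10, N11}.
Condition 2 (every backdoor path blocked by {N10, N11}):
  P1: blocked at fork node N10 ∈ conditioning set.
  P2: blocked at fork node N10 ∈ conditioning set.
  P3: blocked at fork node N11 ∈ conditioning set.
  P4: blocked at fork node N11 ∈ conditioning set.
{N10, N11} satisfies the backdoor criterion.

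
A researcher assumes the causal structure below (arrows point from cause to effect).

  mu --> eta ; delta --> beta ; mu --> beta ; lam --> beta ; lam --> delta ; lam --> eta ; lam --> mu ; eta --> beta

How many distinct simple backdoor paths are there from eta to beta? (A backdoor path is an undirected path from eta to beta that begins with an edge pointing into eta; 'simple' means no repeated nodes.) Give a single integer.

6

A backdoor path from eta to beta is any simple undirected path whose first edge points into eta (i.e. leaves eta via a parent).
Parents of eta: {lam, mu}.
Enumerating:
  P1: eta <- lam -> mu -> beta
  P2: eta <- lam -> delta -> beta
  P3: eta <- lam -> beta
  P4: eta <- mu <- lam -> delta -> beta
  P5: eta <- mu <- lam -> beta
  P6: eta <- mu -> beta
That exhausts the simple backdoor paths. Count: 6.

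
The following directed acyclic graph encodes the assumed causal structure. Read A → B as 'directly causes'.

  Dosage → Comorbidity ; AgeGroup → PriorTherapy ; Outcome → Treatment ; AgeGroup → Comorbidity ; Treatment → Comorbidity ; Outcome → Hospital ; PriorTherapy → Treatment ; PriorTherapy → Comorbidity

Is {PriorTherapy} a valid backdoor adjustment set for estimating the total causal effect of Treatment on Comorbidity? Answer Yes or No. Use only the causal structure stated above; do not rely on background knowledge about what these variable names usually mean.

Yes

Backdoor paths from Treatment to Comorbidity (paths whose first edge points into Treatment):
  P1: Treatment <- PriorTherapy <- AgeGroup -> Comorbidity
  P2: Treatment <- PriorTherapy -> Comorbidity
Condition 1 (no descendant of Treatment in the set): holds — descendants of Treatment are {Comorbidity}; none are in {PriorTherapy}.
Condition 2 (every backdoor path blocked by {PriorTherapy}):
  P1: blocked at chain node PriorTherapy ∈ conditioning set.
  P2: blocked at fork node PriorTherapy ∈ conditioning set.
{PriorTherapy} satisfies the backdoor criterion.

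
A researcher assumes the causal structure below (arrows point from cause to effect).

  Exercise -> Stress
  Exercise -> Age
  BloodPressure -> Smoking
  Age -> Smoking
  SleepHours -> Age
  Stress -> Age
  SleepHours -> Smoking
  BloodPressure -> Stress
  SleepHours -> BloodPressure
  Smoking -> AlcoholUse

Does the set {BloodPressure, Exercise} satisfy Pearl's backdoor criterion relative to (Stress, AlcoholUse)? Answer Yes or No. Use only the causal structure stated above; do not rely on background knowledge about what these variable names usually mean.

Backdoor paths from Stress to AlcoholUse (paths whose first edge points into Stress):
  P1: Stress <- Exercise -> Age <- SleepHours -> BloodPressure -> Smoking -> AlcoholUse
  P2: Stress <- Exercise -> Age <- SleepHours -> Smoking -> AlcoholUse
  P3: Stress <- Exercise -> Age -> Smoking -> AlcoholUse
  P4: Stress <- BloodPressure <- SleepHours -> Age -> Smoking -> AlcoholUse
  P5: Stress <- BloodPressure <- SleepHours -> Smoking -> AlcoholUse
  P6: Stress <- BloodPressure -> Smoking -> AlcoholUse
Condition 1 (no descendant of Stress in the set): holds — descendants of Stress are {Age, AlcoholUse, Smoking}; none are in {BloodPressure, Exercise}.
Condition 2 (every backdoor path blocked by {BloodPressure, Exercise}):
  P1: blocked at fork node Exercise ∈ conditioning set.
  P2: blocked at fork node Exercise ∈ conditioning set.
  P3: blocked at fork node Exercise ∈ conditioning set.
  P4: blocked at chain node BloodPressure ∈ conditioning set.
  P5: blocked at chain node BloodPressure ∈ conditioning set.
  P6: blocked at fork node BloodPressure ∈ conditioning set.
{BloodPressure, Exercise} satisfies the backdoor criterion.

Yes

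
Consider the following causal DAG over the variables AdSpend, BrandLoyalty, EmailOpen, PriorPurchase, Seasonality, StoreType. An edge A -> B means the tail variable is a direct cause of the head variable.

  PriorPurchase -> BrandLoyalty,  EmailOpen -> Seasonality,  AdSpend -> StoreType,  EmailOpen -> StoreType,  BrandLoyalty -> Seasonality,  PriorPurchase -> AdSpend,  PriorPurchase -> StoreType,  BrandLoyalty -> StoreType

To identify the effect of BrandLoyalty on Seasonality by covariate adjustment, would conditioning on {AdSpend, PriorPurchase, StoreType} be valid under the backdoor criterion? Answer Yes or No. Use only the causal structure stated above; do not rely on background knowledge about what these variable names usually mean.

No

Backdoor paths from BrandLoyalty to Seasonality (paths whose first edge points into BrandLoyalty):
  P1: BrandLoyalty <- PriorPurchase -> AdSpend -> StoreType <- EmailOpen -> Seasonality
  P2: BrandLoyalty <- PriorPurchase -> StoreType <- EmailOpen -> Seasonality
Condition 1 (no descendant of BrandLoyalty in the set): FAILS — StoreType is a descendant of BrandLoyalty.
Condition 2 (every backdoor path blocked by {AdSpend, PriorPurchase, StoreType}):
  P1: blocked at fork node PriorPurchase ∈ conditioning set.
  P2: blocked at fork node PriorPurchase ∈ conditioning set.
{AdSpend, PriorPurchase, StoreType} does not satisfy the backdoor criterion.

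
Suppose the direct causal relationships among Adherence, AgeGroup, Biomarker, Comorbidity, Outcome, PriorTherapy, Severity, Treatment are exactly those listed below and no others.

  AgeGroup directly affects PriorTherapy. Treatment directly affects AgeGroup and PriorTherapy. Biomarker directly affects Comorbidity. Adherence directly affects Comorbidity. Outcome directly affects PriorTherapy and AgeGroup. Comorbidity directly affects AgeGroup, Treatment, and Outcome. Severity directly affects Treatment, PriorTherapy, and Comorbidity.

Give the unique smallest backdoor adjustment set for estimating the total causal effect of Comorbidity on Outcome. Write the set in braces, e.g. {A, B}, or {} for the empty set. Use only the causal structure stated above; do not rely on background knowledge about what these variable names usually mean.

Variables eligible for adjustment (non-descendants of Comorbidity, excluding Comorbidity and Outcome): {Adherence, Biomarker, Severity}.
Backdoor paths from Comorbidity to Outcome:
  P1: Comorbidity <- Severity -> Treatment -> AgeGroup <- Outcome
  P2: Comorbidity <- Severity -> Treatment -> AgeGroup -> PriorTherapy <- Outcome
  P3: Comorbidity <- Severity -> Treatment -> PriorTherapy <- Outcome
  P4: Comorbidity <- Severity -> Treatment -> PriorTherapy <- AgeGroup <- Outcome
  P5: Comorbidity <- Severity -> PriorTherapy <- Outcome
  P6: Comorbidity <- Severity -> PriorTherapy <- Treatment -> AgeGroup <- Outcome
  P7: Comorbidity <- Severity -> PriorTherapy <- AgeGroup <- Outcome
Each backdoor path contains an unconditioned collider, so every path is already blocked with the empty conditioning set:
  P1: blocked at collider AgeGroup (neither it nor any descendant is in the conditioning set).
  P2: blocked at collider PriorTherapy (neither it nor any descendant is in the conditioning set).
  P3: blocked at collider PriorTherapy (neither it nor any descendant is in the conditioning set).
  P4: blocked at collider PriorTherapy (neither it nor any descendant is in the conditioning set).
  P5: blocked at collider PriorTherapy (neither it nor any descendant is in the conditioning set).
  P6: blocked at collider PriorTherapy (neither it nor any descendant is in the conditioning set).
  P7: blocked at collider PriorTherapy (neither it nor any descendant is in the conditioning set).
The empty set is therefore the unique smallest valid set.

{}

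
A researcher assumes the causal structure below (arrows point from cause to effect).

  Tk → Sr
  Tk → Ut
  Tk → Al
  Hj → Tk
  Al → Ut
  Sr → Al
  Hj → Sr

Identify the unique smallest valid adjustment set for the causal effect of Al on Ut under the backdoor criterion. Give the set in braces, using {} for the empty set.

{Tk}

Variables eligible for adjustment (non-descendants of Al, excluding Al and Ut): {Hj, Sr, Tk}.
Backdoor paths from Al to Ut:
  P1: Al <- Tk -> Ut
  P2: Al <- Sr <- Hj -> Tk -> Ut
  P3: Al <- Sr <- Tk -> Ut
The empty set is not sufficient: P1 (Al <- Tk -> Ut) has no collider blocking it and no conditioned non-collider, so it is open.
Try {Tk}:
  P1: blocked at fork node Tk ∈ conditioning set.
  P2: blocked at chain node Tk ∈ conditioning set.
  P3: blocked at fork node Tk ∈ conditioning set.
{Tk} contains no descendant of Al and blocks every backdoor path.
No other singleton works — e.g. {Hj} leaves P1 open — so {Tk} is the unique smallest valid adjustment set.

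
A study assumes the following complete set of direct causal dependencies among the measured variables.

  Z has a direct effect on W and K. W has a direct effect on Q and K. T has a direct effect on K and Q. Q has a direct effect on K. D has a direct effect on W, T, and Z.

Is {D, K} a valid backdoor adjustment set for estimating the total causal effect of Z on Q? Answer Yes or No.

No

Backdoor paths from Z to Q (paths whose first edge points into Z):
  P1: Z <- D -> T -> Q
  P2: Z <- D -> T -> K <- W -> Q
  P3: Z <- D -> T -> K <- Q
  P4: Z <- D -> W -> Q
  P5: Z <- D -> W -> K <- T -> Q
  P6: Z <- D -> W -> K <- Q
Condition 1 (no descendant of Z in the set): FAILS — K is a descendant of Z.
Condition 2 (every backdoor path blocked by {D, K}):
  P1: blocked at fork node D ∈ conditioning set.
  P2: blocked at fork node D ∈ conditioning set.
  P3: blocked at fork node D ∈ conditioning set.
  P4: blocked at fork node D ∈ conditioning set.
  P5: blocked at fork node D ∈ conditioning set.
  P6: blocked at fork node D ∈ conditioning set.
{D, K} does not satisfy the backdoor criterion.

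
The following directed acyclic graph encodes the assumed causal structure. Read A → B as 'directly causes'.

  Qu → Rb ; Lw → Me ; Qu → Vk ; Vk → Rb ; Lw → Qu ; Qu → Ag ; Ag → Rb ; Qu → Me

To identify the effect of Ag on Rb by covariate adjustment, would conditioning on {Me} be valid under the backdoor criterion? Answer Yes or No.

Backdoor paths from Ag to Rb (paths whose first edge points into Ag):
  P1: Ag <- Qu -> Vk -> Rb
  P2: Ag <- Qu -> Rb
Condition 1 (no descendant of Ag in the set): holds — descendants of Ag are {Rb}; none are in {Me}.
Condition 2 (every backdoor path blocked by {Me}):
  P1: open — no interior node is in the conditioning set.
  P2: open — no interior node is in the conditioning set.
{Me} does not satisfy the backdoor criterion.

No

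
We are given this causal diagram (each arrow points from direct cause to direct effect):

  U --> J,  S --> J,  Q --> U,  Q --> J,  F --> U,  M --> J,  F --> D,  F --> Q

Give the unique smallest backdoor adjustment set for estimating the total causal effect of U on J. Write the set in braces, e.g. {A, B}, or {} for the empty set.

Variables eligible for adjustment (non-descendants of U, excluding U and J): {D, F, M, Q, S}.
Backdoor paths from U to J:
  P1: U <- F -> Q -> J
  P2: U <- Q -> J
The empty set is not sufficient: P1 (U <- F -> Q -> J) has no collider blocking it and no conditioned non-collider, so it is open.
Try {Q}:
  P1: blocked at chain node Q ∈ conditioning set.
  P2: blocked at fork node Q ∈ conditioning set.
{Q} contains no descendant of U and blocks every backdoor path.
No other singleton works — e.g. {M} leaves P1 open — so {Q} is the unique smallest valid adjustment set.

{Q}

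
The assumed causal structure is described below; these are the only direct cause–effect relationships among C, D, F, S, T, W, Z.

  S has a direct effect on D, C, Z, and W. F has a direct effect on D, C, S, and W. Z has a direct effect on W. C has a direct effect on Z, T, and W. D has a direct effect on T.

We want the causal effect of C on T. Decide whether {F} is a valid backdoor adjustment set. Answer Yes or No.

Backdoor paths from C to T (paths whose first edge points into C):
  P1: C <- F -> S -> D -> T
  P2: C <- F -> D -> T
  P3: C <- F -> W <- S -> D -> T
  P4: C <- F -> W <- Z <- S -> D -> T
  P5: C <- S <- F -> D -> T
  P6: C <- S -> D -> T
  P7: C <- S -> Z -> W <- F -> D -> T
  P8: C <- S -> W <- F -> D -> T
Condition 1 (no descendant of C in the set): holds — descendants of C are {T, W, Z}; none are in {F}.
Condition 2 (every backdoor path blocked by {F}):
  P1: blocked at fork node F ∈ conditioning set.
  P2: blocked at fork node F ∈ conditioning set.
  P3: blocked at fork node F ∈ conditioning set.
  P4: blocked at fork node F ∈ conditioning set.
  P5: blocked at fork node F ∈ conditioning set.
  P6: open — no interior node is in the conditioning set.
  P7: blocked at collider W (neither it nor any descendant is in the conditioning set).
  P8: blocked at collider W (neither it nor any descendant is in the conditioning set).
{F} does not satisfy the backdoor criterion.

No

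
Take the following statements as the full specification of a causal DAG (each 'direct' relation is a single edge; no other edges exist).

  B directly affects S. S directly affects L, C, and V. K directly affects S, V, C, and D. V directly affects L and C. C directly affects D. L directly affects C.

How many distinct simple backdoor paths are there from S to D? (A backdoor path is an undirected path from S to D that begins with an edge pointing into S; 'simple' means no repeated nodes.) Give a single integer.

A backdoor path from S to D is any simple undirected path whose first edge points into S (i.e. leaves S via a parent).
Parents of S: {B, K}.
Enumerating:
  P1: S <- K -> V -> L -> C -> D
  P2: S <- K -> V -> C -> D
  P3: S <- K -> C -> D
  P4: S <- K -> D
That exhausts the simple backdoor paths. Count: 4.

4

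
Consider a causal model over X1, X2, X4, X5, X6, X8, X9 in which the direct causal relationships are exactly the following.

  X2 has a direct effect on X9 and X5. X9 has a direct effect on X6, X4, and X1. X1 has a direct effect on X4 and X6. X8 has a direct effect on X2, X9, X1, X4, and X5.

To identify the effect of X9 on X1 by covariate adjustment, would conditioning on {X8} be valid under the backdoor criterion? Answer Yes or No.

Yes

Backdoor paths from X9 to X1 (paths whose first edge points into X9):
  P1: X9 <- X8 -> X1
  P2: X9 <- X8 -> X4 <- X1
  P3: X9 <- X2 <- X8 -> X1
  P4: X9 <- X2 <- X8 -> X4 <- X1
  P5: X9 <- X2 -> X5 <- X8 -> X1
  P6: X9 <- X2 -> X5 <- X8 -> X4 <- X1
Condition 1 (no descendant of X9 in the set): holds — descendants of X9 are {X1, X4, X6}; none are in {X8}.
Condition 2 (every backdoor path blocked by {X8}):
  P1: blocked at fork node X8 ∈ conditioning set.
  P2: blocked at fork node X8 ∈ conditioning set.
  P3: blocked at fork node X8 ∈ conditioning set.
  P4: blocked at fork node X8 ∈ conditioning set.
  P5: blocked at collider X5 (neither it nor any descendant is in the conditioning set).
  P6: blocked at collider X5 (neither it nor any descendant is in the conditioning set).
{X8} satisfies the backdoor criterion.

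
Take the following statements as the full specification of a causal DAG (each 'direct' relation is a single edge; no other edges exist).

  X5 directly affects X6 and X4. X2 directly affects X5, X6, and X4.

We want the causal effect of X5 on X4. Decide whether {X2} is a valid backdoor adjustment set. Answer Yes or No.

Yes

Backdoor paths from X5 to X4 (paths whose first edge points into X5):
  P1: X5 <- X2 -> X4
Condition 1 (no descendant of X5 in the set): holds — descendants of X5 are {X4, X6}; none are in {X2}.
Condition 2 (every backdoor path blocked by {X2}):
  P1: blocked at fork node X2 ∈ conditioning set.
{X2} satisfies the backdoor criterion.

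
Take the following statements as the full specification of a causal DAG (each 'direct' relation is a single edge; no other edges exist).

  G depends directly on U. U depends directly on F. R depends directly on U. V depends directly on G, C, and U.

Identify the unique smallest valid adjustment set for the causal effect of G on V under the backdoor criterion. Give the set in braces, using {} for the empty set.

{U}

Variables eligible for adjustment (non-descendants of G, excluding G and V): {C, F, R, U}.
Backdoor paths from G to V:
  P1: G <- U -> V
The empty set is not sufficient: P1 (G <- U -> V) has no collider blocking it and no conditioned non-collider, so it is open.
Try {U}:
  P1: blocked at fork node U ∈ conditioning set.
{U} contains no descendant of G and blocks every backdoor path.
No other singleton works — e.g. {F} leaves P1 open — so {U} is the unique smallest valid adjustment set.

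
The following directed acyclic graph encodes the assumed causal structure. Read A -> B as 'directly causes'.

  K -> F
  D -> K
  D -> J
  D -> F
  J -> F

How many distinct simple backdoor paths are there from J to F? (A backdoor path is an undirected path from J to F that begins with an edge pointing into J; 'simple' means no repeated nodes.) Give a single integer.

A backdoor path from J to F is any simple undirected path whose first edge points into J (i.e. leaves J via a parent).
Parents of J: {D}.
Enumerating:
  P1: J <- D -> K -> F
  P2: J <- D -> F
That exhausts the simple backdoor paths. Count: 2.

2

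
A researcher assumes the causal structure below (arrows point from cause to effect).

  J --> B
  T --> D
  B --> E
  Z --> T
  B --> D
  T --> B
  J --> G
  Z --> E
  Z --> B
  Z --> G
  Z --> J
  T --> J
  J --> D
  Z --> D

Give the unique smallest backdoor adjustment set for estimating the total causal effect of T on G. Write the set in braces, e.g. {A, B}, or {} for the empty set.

{Z}

Variables eligible for adjustment (non-descendants of T, excluding T and G): {Z}.
Backdoor paths from T to G:
  P1: T <- Z -> J -> G
  P2: T <- Z -> B <- J -> G
  P3: T <- Z -> B -> D <- J -> G
  P4: T <- Z -> G
  P5: T <- Z -> E <- B <- J -> G
  P6: T <- Z -> E <- B -> D <- J -> G
  P7: T <- Z -> D <- J -> G
  P8: T <- Z -> D <- B <- J -> G
The empty set is not sufficient: P1 (T <- Z -> J -> G) has no collider blocking it and no conditioned non-collider, so it is open.
Try {Z}:
  P1: blocked at fork node Z ∈ conditioning set.
  P2: blocked at fork node Z ∈ conditioning set.
  P3: blocked at fork node Z ∈ conditioning set.
  P4: blocked at fork node Z ∈ conditioning set.
  P5: blocked at fork node Z ∈ conditioning set.
  P6: blocked at fork node Z ∈ conditioning set.
  P7: blocked at fork node Z ∈ conditioning set.
  P8: blocked at fork node Z ∈ conditioning set.
{Z} contains no descendant of T and blocks every backdoor path.
{Z} is the unique smallest valid adjustment set.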